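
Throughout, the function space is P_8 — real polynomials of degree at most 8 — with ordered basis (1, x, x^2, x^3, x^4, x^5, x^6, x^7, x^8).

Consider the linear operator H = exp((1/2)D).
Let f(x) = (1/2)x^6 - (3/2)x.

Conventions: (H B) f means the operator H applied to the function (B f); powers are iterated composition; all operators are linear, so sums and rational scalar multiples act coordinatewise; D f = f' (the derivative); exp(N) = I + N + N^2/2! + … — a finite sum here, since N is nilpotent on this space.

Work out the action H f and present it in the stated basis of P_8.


the image equals g(x) = (1/2)x^6 + (3/2)x^5 + (15/8)x^4 + (5/4)x^3 + (15/32)x^2 - (45/32)x - 95/128

order-1 term: (3/2)x^5 - 3/4
order-2 term: (15/8)x^4
order-3 term: (5/4)x^3
order-4 term: (15/32)x^2
order-5 term: (3/32)x
order-6 term: 1/128
the series for exp((1/2)D) f terminates at order 6
exp((1/2)D) f = (1/2)x^6 + (3/2)x^5 + (15/8)x^4 + (5/4)x^3 + (15/32)x^2 - (45/32)x - 95/128


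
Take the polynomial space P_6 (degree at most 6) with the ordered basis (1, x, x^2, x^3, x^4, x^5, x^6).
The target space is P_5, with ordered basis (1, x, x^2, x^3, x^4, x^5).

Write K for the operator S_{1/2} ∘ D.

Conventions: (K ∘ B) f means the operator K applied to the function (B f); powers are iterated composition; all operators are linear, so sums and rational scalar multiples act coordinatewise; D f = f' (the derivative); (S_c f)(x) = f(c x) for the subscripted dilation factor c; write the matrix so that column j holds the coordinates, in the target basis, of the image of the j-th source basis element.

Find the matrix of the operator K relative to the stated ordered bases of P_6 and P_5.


the matrix is [[0, 1, 0, 0, 0, 0, 0]; [0, 0, 1, 0, 0, 0, 0]; [0, 0, 0, 3/4, 0, 0, 0]; [0, 0, 0, 0, 1/2, 0, 0]; [0, 0, 0, 0, 0, 5/16, 0]; [0, 0, 0, 0, 0, 0, 3/16]] (rows listed top to bottom)

image of 1: 0
image of x: 1
image of x^2: x
image of x^3: (3/4)x^2
image of x^4: (1/2)x^3
image of x^5: (5/16)x^4
image of x^6: (3/16)x^5
each image's coordinates form column j of the matrix


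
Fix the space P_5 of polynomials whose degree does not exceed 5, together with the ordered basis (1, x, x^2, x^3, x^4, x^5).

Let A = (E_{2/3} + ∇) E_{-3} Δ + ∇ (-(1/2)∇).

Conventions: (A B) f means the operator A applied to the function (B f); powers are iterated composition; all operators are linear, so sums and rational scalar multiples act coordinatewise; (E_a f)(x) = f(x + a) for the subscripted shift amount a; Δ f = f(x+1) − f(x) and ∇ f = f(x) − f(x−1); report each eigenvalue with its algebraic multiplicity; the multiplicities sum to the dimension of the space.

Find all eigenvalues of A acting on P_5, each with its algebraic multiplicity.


λ = 0 (multiplicity 6)

image of 1: 0
image of x: 1
image of x^2: 2x - 8/3
image of x^3: 3x^2 - 8x - 14/3
image of x^4: 4x^3 - 16x^2 - (56/3)x + 2066/27
image of x^5: 5x^4 - (80/3)x^3 - (140/3)x^2 + (10330/27)x - 39694/81
the matrix is upper triangular; its diagonal is (0, 0, 0, 0, 0, 0)
for a triangular matrix the eigenvalues are the diagonal entries, with algebraic multiplicity their repetition count


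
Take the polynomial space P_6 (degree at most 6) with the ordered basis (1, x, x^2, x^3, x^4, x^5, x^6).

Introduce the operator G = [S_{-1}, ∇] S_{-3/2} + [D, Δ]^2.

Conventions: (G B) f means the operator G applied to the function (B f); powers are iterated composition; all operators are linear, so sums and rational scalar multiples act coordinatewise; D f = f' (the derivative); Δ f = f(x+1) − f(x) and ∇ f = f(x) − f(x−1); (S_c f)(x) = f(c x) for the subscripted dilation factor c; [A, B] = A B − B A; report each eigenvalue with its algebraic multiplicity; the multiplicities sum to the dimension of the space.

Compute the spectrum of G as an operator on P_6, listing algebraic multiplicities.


λ = 0 (multiplicity 7)

image of 1: 0
image of x: -3
image of x^2: -9x
image of x^3: -(81/4)x^2 - 27/4
image of x^4: -(81/2)x^3 - (81/2)x
image of x^5: -(1215/16)x^4 - (1215/8)x^2 - 243/16
image of x^6: -(2187/16)x^5 - (3645/8)x^3 - (2187/16)x
the matrix is upper triangular; its diagonal is (0, 0, 0, 0, 0, 0, 0)
for a triangular matrix the eigenvalues are the diagonal entries, with algebraic multiplicity their repetition count


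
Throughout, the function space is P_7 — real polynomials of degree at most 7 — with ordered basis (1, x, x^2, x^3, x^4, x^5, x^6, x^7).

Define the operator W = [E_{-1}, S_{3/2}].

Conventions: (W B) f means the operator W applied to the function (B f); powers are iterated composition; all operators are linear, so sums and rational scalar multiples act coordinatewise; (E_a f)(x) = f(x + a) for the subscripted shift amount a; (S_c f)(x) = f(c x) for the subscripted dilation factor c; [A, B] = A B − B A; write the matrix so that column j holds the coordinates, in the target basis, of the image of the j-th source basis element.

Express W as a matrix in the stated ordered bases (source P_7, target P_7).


image of 1: 0
image of x: -1/2
image of x^2: -(3/2)x + 5/4
image of x^3: -(27/8)x^2 + (45/8)x - 19/8
image of x^4: -(27/4)x^3 + (135/8)x^2 - (57/4)x + 65/16
image of x^5: -(405/32)x^4 + (675/16)x^3 - (855/16)x^2 + (975/32)x - 211/32
image of x^6: -(729/32)x^5 + (6075/64)x^4 - (2565/16)x^3 + (8775/64)x^2 - (1899/32)x + 665/64
image of x^7: -(5103/128)x^6 + (25515/128)x^5 - (53865/128)x^4 + (61425/128)x^3 - (39879/128)x^2 + (13965/128)x - 2059/128
each image's coordinates form column j of the matrix

the matrix is [[0, -1/2, 5/4, -19/8, 65/16, -211/32, 665/64, -2059/128]; [0, 0, -3/2, 45/8, -57/4, 975/32, -1899/32, 13965/128]; [0, 0, 0, -27/8, 135/8, -855/16, 8775/64, -39879/128]; [0, 0, 0, 0, -27/4, 675/16, -2565/16, 61425/128]; [0, 0, 0, 0, 0, -405/32, 6075/64, -53865/128]; [0, 0, 0, 0, 0, 0, -729/32, 25515/128]; [0, 0, 0, 0, 0, 0, 0, -5103/128]; [0, 0, 0, 0, 0, 0, 0, 0]] (rows listed top to bottom)


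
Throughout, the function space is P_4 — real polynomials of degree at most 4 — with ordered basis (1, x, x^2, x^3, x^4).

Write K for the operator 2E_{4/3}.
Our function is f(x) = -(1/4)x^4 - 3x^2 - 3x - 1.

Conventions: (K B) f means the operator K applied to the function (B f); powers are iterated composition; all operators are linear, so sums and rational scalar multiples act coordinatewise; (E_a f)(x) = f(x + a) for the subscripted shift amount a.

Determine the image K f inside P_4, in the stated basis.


E_{4/3} f = -(1/4)x^4 - (4/3)x^3 - (17/3)x^2 - (361/27)x - 901/81
(2E_{4/3}) f = -(1/2)x^4 - (8/3)x^3 - (34/3)x^2 - (722/27)x - 1802/81

g(x) = -(1/2)x^4 - (8/3)x^3 - (34/3)x^2 - (722/27)x - 1802/81


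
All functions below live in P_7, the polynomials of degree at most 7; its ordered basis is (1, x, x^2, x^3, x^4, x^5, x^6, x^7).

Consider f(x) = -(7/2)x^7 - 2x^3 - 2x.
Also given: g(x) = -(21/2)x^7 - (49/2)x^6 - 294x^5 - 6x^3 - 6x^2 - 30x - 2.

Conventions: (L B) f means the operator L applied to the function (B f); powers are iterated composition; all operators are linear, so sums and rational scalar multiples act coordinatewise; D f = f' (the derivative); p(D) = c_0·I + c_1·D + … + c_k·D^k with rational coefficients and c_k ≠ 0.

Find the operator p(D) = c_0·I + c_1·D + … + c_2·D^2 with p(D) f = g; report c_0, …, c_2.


p(D) = 3·I + D + 2·D^2, i.e. c_0 = 3, c_1 = 1, c_2 = 2

D^0 f = -(7/2)x^7 - 2x^3 - 2x
D^1 f = -(49/2)x^6 - 6x^2 - 2
D^2 f = -147x^5 - 12x
matching coefficients of g against c_0 f + c_1 Df + … from the top degree down determines the c_i
solution: c_0 = 3, c_1 = 1, c_2 = 2


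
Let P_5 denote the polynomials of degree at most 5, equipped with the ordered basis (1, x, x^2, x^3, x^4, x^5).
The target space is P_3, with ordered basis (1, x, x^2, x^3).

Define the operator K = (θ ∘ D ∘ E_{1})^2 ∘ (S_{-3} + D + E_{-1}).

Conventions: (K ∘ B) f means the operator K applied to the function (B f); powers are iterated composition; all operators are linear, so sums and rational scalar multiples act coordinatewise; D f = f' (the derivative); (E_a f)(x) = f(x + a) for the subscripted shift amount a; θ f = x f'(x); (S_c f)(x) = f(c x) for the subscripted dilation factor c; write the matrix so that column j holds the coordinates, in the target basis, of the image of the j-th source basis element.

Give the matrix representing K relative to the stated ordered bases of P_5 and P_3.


image of 1: 0
image of x: 0
image of x^2: 0
image of x^3: -312x
image of x^4: 5904x^2 + 9840x
image of x^5: -58080x^3 - 203280x^2 - 174120x
each image's coordinates form column j of the matrix

the matrix is [[0, 0, 0, 0, 0, 0]; [0, 0, 0, -312, 9840, -174120]; [0, 0, 0, 0, 5904, -203280]; [0, 0, 0, 0, 0, -58080]] (rows listed top to bottom)


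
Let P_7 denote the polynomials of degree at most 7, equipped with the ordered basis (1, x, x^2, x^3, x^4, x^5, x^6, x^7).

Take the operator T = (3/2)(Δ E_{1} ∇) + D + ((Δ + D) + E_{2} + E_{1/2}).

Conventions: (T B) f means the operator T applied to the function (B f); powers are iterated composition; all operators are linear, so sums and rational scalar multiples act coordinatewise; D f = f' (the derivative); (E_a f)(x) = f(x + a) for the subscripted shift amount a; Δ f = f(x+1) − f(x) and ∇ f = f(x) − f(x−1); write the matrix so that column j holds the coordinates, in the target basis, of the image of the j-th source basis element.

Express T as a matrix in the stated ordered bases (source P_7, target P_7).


image of 1: 2
image of x: 2x + 11/2
image of x^2: 2x^2 + 11x + 33/4
image of x^3: 2x^3 + (33/2)x^2 + (99/4)x + 145/8
image of x^4: 2x^4 + 22x^3 + (99/2)x^2 + (145/2)x + 609/16
image of x^5: 2x^5 + (55/2)x^4 + (165/2)x^3 + (725/4)x^2 + (3045/16)x + 2497/32
image of x^6: 2x^6 + 33x^5 + (495/4)x^4 + (725/2)x^3 + (9135/16)x^2 + (7491/16)x + 10113/64
image of x^7: 2x^7 + (77/2)x^6 + (693/4)x^5 + (5075/8)x^4 + (21315/16)x^3 + (52437/32)x^2 + (70791/64)x + 40705/128
each image's coordinates form column j of the matrix

the matrix is [[2, 11/2, 33/4, 145/8, 609/16, 2497/32, 10113/64, 40705/128]; [0, 2, 11, 99/4, 145/2, 3045/16, 7491/16, 70791/64]; [0, 0, 2, 33/2, 99/2, 725/4, 9135/16, 52437/32]; [0, 0, 0, 2, 22, 165/2, 725/2, 21315/16]; [0, 0, 0, 0, 2, 55/2, 495/4, 5075/8]; [0, 0, 0, 0, 0, 2, 33, 693/4]; [0, 0, 0, 0, 0, 0, 2, 77/2]; [0, 0, 0, 0, 0, 0, 0, 2]] (rows listed top to bottom)


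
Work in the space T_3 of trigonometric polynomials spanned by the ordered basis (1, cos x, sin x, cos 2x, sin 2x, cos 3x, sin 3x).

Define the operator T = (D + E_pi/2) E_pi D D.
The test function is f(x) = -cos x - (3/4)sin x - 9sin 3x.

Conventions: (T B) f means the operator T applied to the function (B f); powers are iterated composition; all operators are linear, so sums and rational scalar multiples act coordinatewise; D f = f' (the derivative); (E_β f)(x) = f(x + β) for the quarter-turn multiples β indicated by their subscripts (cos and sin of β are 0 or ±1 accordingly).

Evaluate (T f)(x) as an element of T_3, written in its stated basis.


the image equals g(x) = -(3/2)cos x + 2sin x - 162cos 3x

D f = -(3/4)cos x + sin x - 27cos 3x
D D f = cos x + (3/4)sin x + 81sin 3x
E_pi D D f = -cos x - (3/4)sin x - 81sin 3x
D (E_pi D D) f = -(3/4)cos x + sin x - 243cos 3x
E_pi/2 (E_pi D D) f = -(3/4)cos x + sin x + 81cos 3x
(D + E_pi/2) (E_pi D D) f = -(3/2)cos x + 2sin x - 162cos 3x


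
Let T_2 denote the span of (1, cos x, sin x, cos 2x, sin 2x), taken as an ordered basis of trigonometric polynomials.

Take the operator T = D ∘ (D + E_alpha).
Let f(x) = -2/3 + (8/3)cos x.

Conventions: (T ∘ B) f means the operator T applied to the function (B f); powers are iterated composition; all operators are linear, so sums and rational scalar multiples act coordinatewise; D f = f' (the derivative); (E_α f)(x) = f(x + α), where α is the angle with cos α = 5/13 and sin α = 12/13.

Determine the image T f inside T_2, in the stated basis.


the image equals g(x) = -(200/39)cos x - (40/39)sin x

D f = -(8/3)sin x
E_alpha f = -2/3 + (40/39)cos x - (32/13)sin x
(D + E_alpha) f = -2/3 + (40/39)cos x - (200/39)sin x
D (D + E_alpha) f = -(200/39)cos x - (40/39)sin x


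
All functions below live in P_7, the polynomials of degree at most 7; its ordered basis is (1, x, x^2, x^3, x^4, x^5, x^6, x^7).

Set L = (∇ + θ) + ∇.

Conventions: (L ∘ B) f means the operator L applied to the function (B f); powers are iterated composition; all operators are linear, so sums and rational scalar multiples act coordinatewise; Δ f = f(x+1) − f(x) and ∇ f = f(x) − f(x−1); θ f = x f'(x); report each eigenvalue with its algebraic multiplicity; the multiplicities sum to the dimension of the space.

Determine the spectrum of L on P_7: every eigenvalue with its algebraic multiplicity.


image of 1: 0
image of x: x + 2
image of x^2: 2x^2 + 4x - 2
image of x^3: 3x^3 + 6x^2 - 6x + 2
image of x^4: 4x^4 + 8x^3 - 12x^2 + 8x - 2
image of x^5: 5x^5 + 10x^4 - 20x^3 + 20x^2 - 10x + 2
image of x^6: 6x^6 + 12x^5 - 30x^4 + 40x^3 - 30x^2 + 12x - 2
image of x^7: 7x^7 + 14x^6 - 42x^5 + 70x^4 - 70x^3 + 42x^2 - 14x + 2
the matrix is upper triangular; its diagonal is (0, 1, 2, 3, 4, 5, 6, 7)
for a triangular matrix the eigenvalues are the diagonal entries, with algebraic multiplicity their repetition count

λ = 0 (multiplicity 1), λ = 1 (multiplicity 1), λ = 2 (multiplicity 1), λ = 3 (multiplicity 1), λ = 4 (multiplicity 1), λ = 5 (multiplicity 1), λ = 6 (multiplicity 1), λ = 7 (multiplicity 1)


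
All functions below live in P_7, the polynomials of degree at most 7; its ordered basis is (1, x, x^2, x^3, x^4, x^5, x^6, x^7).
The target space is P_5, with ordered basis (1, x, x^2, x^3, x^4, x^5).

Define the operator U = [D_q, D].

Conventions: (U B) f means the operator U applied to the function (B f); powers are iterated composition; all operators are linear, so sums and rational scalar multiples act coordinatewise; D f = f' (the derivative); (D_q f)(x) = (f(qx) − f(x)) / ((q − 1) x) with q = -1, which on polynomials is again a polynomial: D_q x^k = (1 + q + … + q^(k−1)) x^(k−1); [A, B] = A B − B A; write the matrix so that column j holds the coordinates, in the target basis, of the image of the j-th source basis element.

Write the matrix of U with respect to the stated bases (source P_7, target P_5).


the matrix is [[0, 0, 2, 0, 0, 0, 0, 0]; [0, 0, 0, -2, 0, 0, 0, 0]; [0, 0, 0, 0, 4, 0, 0, 0]; [0, 0, 0, 0, 0, -4, 0, 0]; [0, 0, 0, 0, 0, 0, 6, 0]; [0, 0, 0, 0, 0, 0, 0, -6]] (rows listed top to bottom)

image of 1: 0
image of x: 0
image of x^2: 2
image of x^3: -2x
image of x^4: 4x^2
image of x^5: -4x^3
image of x^6: 6x^4
image of x^7: -6x^5
each image's coordinates form column j of the matrix


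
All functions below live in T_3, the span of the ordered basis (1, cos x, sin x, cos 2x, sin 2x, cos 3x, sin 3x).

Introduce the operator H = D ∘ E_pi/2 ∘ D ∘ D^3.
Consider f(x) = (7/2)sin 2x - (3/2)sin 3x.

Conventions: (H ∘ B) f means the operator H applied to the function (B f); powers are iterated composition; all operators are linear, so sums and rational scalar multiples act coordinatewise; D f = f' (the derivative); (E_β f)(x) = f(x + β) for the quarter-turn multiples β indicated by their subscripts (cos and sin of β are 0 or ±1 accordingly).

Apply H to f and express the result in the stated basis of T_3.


the image equals g(x) = -112cos 2x - (729/2)sin 3x

D f = 7cos 2x - (9/2)cos 3x
D D f = -14sin 2x + (27/2)sin 3x
D D D f = -28cos 2x + (81/2)cos 3x
D D^3 f = 56sin 2x - (243/2)sin 3x
E_pi/2 D D^3 f = -56sin 2x + (243/2)cos 3x
D E_pi/2 D D^3 f = -112cos 2x - (729/2)sin 3x


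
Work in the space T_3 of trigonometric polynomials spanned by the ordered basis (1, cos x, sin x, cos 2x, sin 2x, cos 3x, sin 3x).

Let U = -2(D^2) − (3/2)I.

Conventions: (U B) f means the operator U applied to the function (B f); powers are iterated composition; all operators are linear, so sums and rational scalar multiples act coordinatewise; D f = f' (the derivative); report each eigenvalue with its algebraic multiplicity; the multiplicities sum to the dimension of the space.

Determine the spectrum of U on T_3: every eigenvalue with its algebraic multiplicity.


λ = -3/2 (multiplicity 1), λ = 1/2 (multiplicity 2), λ = 13/2 (multiplicity 2), λ = 33/2 (multiplicity 2)

image of 1: -3/2
image of cos x: (1/2)cos x
image of sin x: (1/2)sin x
image of cos 2x: (13/2)cos 2x
image of sin 2x: (13/2)sin 2x
image of cos 3x: (33/2)cos 3x
image of sin 3x: (33/2)sin 3x
the matrix is diagonal; its diagonal is (-3/2, 1/2, 1/2, 13/2, 13/2, 33/2, 33/2)
for a triangular matrix the eigenvalues are the diagonal entries, with algebraic multiplicity their repetition count


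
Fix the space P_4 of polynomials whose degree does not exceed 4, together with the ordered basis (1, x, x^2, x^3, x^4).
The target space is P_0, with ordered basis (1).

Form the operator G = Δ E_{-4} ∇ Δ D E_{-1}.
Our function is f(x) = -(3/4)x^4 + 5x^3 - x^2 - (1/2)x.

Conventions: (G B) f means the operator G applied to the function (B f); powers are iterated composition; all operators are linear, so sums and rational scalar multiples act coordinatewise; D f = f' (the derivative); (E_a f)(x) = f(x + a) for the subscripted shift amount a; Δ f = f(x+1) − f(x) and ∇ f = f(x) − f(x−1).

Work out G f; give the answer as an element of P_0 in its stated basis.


E_{-1} f = -(3/4)x^4 + 8x^3 - (41/2)x^2 + (39/2)x - 25/4
D E_{-1} f = -3x^3 + 24x^2 - 41x + 39/2
Δ D E_{-1} f = -9x^2 + 39x - 20
∇ (Δ D E_{-1}) f = -18x + 48
E_{-4} ∇ (Δ D E_{-1}) f = -18x + 120
Δ E_{-4} ∇ (Δ D E_{-1}) f = -18

the result is g(x) = -18


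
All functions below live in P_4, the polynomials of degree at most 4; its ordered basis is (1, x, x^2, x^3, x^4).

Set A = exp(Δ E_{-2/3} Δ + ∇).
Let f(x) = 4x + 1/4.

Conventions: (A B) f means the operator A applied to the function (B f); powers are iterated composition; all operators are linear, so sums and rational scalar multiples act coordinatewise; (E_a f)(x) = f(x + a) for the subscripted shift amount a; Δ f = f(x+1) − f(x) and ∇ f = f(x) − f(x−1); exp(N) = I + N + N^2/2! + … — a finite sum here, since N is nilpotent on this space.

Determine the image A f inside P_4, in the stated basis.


order-1 term: 4
the series for exp(Δ E_{-2/3} Δ + ∇) f terminates at order 1
exp(Δ E_{-2/3} Δ + ∇) f = 4x + 17/4

the result is g(x) = 4x + 17/4


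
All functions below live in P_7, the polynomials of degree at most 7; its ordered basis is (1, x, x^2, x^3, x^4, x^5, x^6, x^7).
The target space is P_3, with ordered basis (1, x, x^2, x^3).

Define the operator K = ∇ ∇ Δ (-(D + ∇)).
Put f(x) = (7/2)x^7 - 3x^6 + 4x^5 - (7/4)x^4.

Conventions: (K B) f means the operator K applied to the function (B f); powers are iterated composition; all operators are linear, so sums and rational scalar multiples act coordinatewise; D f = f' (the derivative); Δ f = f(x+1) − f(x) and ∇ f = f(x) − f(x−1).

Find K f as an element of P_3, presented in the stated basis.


D f = (49/2)x^6 - 18x^5 + 20x^4 - 7x^3
∇ f = (49/2)x^6 - (183/2)x^5 + (375/2)x^4 - (459/2)x^3 + 169x^2 - (139/2)x + 49/4
(D + ∇) f = 49x^6 - (219/2)x^5 + (415/2)x^4 - (473/2)x^3 + 169x^2 - (139/2)x + 49/4
(-(D + ∇)) f = -49x^6 + (219/2)x^5 - (415/2)x^4 + (473/2)x^3 - 169x^2 + (139/2)x - 49/4
Δ (-(D + ∇)) f = -294x^5 - (375/2)x^4 - 715x^3 - (351/2)x^2 - 205x - 10
∇ Δ (-(D + ∇)) f = -1470x^4 + 2190x^3 - 3960x^2 + 2514x - 851
∇ ∇ Δ (-(D + ∇)) f = -5880x^3 + 15390x^2 - 20370x + 10134

the result is g(x) = -5880x^3 + 15390x^2 - 20370x + 10134


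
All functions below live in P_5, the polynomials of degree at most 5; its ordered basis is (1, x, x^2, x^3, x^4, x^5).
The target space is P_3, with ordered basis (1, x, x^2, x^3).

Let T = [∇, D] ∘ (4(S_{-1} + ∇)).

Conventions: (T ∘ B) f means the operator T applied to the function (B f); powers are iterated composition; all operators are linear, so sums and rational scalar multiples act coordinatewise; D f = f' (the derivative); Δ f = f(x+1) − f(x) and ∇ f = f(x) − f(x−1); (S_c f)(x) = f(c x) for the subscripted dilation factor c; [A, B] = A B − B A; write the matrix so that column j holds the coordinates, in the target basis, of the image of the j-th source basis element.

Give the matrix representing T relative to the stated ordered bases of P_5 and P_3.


the matrix is [[0, 0, 0, 0, 0, 0]; [0, 0, 0, 0, 0, 0]; [0, 0, 0, 0, 0, 0]; [0, 0, 0, 0, 0, 0]] (rows listed top to bottom)

image of 1: 0
image of x: 0
image of x^2: 0
image of x^3: 0
image of x^4: 0
image of x^5: 0
each image's coordinates form column j of the matrix


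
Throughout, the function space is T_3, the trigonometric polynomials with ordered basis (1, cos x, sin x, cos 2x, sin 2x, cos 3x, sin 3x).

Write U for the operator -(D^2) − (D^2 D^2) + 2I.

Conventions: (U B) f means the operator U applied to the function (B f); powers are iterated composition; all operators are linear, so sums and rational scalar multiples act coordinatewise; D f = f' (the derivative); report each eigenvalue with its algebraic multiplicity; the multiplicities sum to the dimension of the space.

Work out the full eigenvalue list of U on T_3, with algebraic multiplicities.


image of 1: 2
image of cos x: 2cos x
image of sin x: 2sin x
image of cos 2x: -10cos 2x
image of sin 2x: -10sin 2x
image of cos 3x: -70cos 3x
image of sin 3x: -70sin 3x
the matrix is diagonal; its diagonal is (2, 2, 2, -10, -10, -70, -70)
for a triangular matrix the eigenvalues are the diagonal entries, with algebraic multiplicity their repetition count

λ = -70 (multiplicity 2), λ = -10 (multiplicity 2), λ = 2 (multiplicity 3)


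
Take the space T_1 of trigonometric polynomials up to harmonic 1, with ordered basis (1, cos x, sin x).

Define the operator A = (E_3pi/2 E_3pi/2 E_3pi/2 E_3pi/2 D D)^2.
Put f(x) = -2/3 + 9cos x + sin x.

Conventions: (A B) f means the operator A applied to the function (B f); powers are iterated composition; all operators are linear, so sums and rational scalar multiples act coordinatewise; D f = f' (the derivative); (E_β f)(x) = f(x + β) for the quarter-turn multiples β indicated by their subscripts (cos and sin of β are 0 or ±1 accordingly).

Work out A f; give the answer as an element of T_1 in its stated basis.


D f = cos x - 9sin x
D D f = -9cos x - sin x
E_3pi/2 D D f = cos x - 9sin x
E_3pi/2 (E_3pi/2 D D) f = 9cos x + sin x
E_3pi/2 E_3pi/2 (E_3pi/2 D D) f = -cos x + 9sin x
E_3pi/2 (E_3pi/2 E_3pi/2) (E_3pi/2 D D) f = -9cos x - sin x
D (E_3pi/2 E_3pi/2 E_3pi/2 E_3pi/2 D D) f = -cos x + 9sin x
D D (E_3pi/2 E_3pi/2 E_3pi/2 E_3pi/2 D D) f = 9cos x + sin x
E_3pi/2 D D (E_3pi/2 E_3pi/2 E_3pi/2 E_3pi/2 D D) f = -cos x + 9sin x
E_3pi/2 (E_3pi/2 D D) (E_3pi/2 E_3pi/2 E_3pi/2 E_3pi/2 D D) f = -9cos x - sin x
E_3pi/2 E_3pi/2 (E_3pi/2 D D) (E_3pi/2 E_3pi/2 E_3pi/2 E_3pi/2 D D) f = cos x - 9sin x
E_3pi/2 (E_3pi/2 E_3pi/2) (E_3pi/2 D D) (E_3pi/2 E_3pi/2 E_3pi/2 E_3pi/2 D D) f = 9cos x + sin x

the image equals g(x) = 9cos x + sin x


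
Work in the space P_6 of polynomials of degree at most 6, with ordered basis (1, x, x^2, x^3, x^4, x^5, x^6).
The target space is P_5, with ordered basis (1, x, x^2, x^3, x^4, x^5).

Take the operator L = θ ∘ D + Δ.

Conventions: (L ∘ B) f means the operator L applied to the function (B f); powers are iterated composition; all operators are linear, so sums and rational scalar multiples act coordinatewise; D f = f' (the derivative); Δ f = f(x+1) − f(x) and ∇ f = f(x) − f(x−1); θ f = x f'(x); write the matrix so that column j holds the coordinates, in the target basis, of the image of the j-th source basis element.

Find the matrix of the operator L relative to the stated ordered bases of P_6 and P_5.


image of 1: 0
image of x: 1
image of x^2: 4x + 1
image of x^3: 9x^2 + 3x + 1
image of x^4: 16x^3 + 6x^2 + 4x + 1
image of x^5: 25x^4 + 10x^3 + 10x^2 + 5x + 1
image of x^6: 36x^5 + 15x^4 + 20x^3 + 15x^2 + 6x + 1
each image's coordinates form column j of the matrix

the matrix is [[0, 1, 1, 1, 1, 1, 1]; [0, 0, 4, 3, 4, 5, 6]; [0, 0, 0, 9, 6, 10, 15]; [0, 0, 0, 0, 16, 10, 20]; [0, 0, 0, 0, 0, 25, 15]; [0, 0, 0, 0, 0, 0, 36]] (rows listed top to bottom)


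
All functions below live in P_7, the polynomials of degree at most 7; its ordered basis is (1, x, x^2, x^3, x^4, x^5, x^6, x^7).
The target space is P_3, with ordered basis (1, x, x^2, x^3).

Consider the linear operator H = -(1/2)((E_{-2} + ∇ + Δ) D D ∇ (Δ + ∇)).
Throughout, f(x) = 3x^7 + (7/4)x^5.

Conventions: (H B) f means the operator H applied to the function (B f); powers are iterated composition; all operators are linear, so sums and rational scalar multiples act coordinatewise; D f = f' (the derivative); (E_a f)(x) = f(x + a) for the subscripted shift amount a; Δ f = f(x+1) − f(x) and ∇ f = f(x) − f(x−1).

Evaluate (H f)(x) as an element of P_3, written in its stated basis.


Δ f = 21x^6 + 63x^5 + (455/4)x^4 + (245/2)x^3 + (161/2)x^2 + (119/4)x + 19/4
∇ f = 21x^6 - 63x^5 + (455/4)x^4 - (245/2)x^3 + (161/2)x^2 - (119/4)x + 19/4
(Δ + ∇) f = 42x^6 + (455/2)x^4 + 161x^2 + 19/2
∇ (Δ + ∇) f = 252x^5 - 630x^4 + 1750x^3 - 1995x^2 + 1484x - 861/2
D ∇ (Δ + ∇) f = 1260x^4 - 2520x^3 + 5250x^2 - 3990x + 1484
D D ∇ (Δ + ∇) f = 5040x^3 - 7560x^2 + 10500x - 3990
E_{-2} (D D ∇) (Δ + ∇) f = 5040x^3 - 37800x^2 + 101220x - 95550
∇ (D D ∇) (Δ + ∇) f = 15120x^2 - 30240x + 23100
Δ (D D ∇) (Δ + ∇) f = 15120x^2 + 7980
(E_{-2} + ∇ + Δ) (D D ∇) (Δ + ∇) f = 5040x^3 - 7560x^2 + 70980x - 64470
(-(1/2)((E_{-2} + ∇ + Δ) D D ∇ (Δ + ∇))) f = -2520x^3 + 3780x^2 - 35490x + 32235

the image equals g(x) = -2520x^3 + 3780x^2 - 35490x + 32235


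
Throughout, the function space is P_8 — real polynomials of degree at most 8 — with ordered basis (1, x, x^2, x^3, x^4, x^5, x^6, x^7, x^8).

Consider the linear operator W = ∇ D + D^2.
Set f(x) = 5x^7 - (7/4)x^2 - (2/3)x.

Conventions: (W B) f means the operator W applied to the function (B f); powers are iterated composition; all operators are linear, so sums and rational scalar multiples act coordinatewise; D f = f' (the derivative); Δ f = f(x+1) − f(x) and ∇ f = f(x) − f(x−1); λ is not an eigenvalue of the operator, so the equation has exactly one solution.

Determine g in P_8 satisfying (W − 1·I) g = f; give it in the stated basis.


write g with unknown coordinates in the stated basis and equate coefficients in (W − 1·I) g = f
solving from the highest basis element down gives g = -5x^7 - 420x^5 + 525x^4 - 17500x^3 + (102907/4)x^2 - (674728/3)x + 159642
check: W g = -420x^5 + 525x^4 - 17500x^3 + 25725x^2 - 224910x + 159642
so W g − 1·g = 5x^7 - (7/4)x^2 - (2/3)x = f ✓

the result is g(x) = -5x^7 - 420x^5 + 525x^4 - 17500x^3 + (102907/4)x^2 - (674728/3)x + 159642


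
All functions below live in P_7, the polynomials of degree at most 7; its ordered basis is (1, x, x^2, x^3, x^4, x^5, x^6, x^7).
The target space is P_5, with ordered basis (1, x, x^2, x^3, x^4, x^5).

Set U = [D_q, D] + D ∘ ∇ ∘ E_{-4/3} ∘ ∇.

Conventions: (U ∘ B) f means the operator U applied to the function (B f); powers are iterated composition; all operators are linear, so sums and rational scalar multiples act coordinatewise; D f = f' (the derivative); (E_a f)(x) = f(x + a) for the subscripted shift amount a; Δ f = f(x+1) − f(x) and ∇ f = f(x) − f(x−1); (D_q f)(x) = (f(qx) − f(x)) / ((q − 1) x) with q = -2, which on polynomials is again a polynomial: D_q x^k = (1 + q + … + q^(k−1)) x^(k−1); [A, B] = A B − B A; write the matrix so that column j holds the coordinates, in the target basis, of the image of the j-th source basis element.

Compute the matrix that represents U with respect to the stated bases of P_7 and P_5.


the matrix is [[0, 0, 3, 6, -56, 1010/3, -14980/9, 199318/27]; [0, 0, 0, -9, 24, -280, 2020, -104860/9]; [0, 0, 0, 0, 27, 60, -840, 7070]; [0, 0, 0, 0, 0, -69, 120, -1960]; [0, 0, 0, 0, 0, 0, 171, 210]; [0, 0, 0, 0, 0, 0, 0, -405]] (rows listed top to bottom)

image of 1: 0
image of x: 0
image of x^2: 3
image of x^3: -9x + 6
image of x^4: 27x^2 + 24x - 56
image of x^5: -69x^3 + 60x^2 - 280x + 1010/3
image of x^6: 171x^4 + 120x^3 - 840x^2 + 2020x - 14980/9
image of x^7: -405x^5 + 210x^4 - 1960x^3 + 7070x^2 - (104860/9)x + 199318/27
each image's coordinates form column j of the matrix


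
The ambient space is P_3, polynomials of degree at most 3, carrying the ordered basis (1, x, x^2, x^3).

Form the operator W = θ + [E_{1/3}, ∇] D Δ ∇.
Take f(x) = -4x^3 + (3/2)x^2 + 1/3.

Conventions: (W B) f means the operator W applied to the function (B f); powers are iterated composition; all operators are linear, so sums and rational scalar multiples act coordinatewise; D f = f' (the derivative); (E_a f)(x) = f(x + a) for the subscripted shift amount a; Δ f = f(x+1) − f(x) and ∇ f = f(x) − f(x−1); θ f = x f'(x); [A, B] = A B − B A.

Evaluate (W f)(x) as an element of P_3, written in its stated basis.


the result is g(x) = -12x^3 + 3x^2

θ f = -12x^3 + 3x^2
∇ f = -12x^2 + 15x - 11/2
Δ ∇ f = -24x + 3
D Δ ∇ f = -24
∇ (D Δ ∇) f = 0
E_{1/3} ∇ (D Δ ∇) f = 0
E_{1/3} (D Δ ∇) f = -24
∇ E_{1/3} (D Δ ∇) f = 0
[E_{1/3}, ∇] (D Δ ∇) f = 0
(θ + [E_{1/3}, ∇] D Δ ∇) f = -12x^3 + 3x^2


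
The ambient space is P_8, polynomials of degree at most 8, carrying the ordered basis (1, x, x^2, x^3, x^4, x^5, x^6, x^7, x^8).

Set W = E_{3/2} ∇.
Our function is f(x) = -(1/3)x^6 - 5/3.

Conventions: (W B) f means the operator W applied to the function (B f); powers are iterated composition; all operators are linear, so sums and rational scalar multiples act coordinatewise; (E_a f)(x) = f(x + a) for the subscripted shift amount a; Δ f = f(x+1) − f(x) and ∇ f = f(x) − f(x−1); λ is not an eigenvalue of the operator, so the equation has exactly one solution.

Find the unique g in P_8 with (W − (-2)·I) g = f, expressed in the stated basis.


write g with unknown coordinates in the stated basis and equate coefficients in (W − (-2)·I) g = f
solving from the highest basis element down gives g = -(1/6)x^6 + (1/2)x^5 + (5/4)x^4 - (25/12)x^3 - (25/4)x^2 + (61/32)x + 121/32
check: W g = -x^5 - (5/2)x^4 + (25/6)x^3 + (25/2)x^2 - (61/16)x - 443/48
so W g − (-2)·g = -(1/3)x^6 - 5/3 = f ✓

the result is g(x) = -(1/6)x^6 + (1/2)x^5 + (5/4)x^4 - (25/12)x^3 - (25/4)x^2 + (61/32)x + 121/32


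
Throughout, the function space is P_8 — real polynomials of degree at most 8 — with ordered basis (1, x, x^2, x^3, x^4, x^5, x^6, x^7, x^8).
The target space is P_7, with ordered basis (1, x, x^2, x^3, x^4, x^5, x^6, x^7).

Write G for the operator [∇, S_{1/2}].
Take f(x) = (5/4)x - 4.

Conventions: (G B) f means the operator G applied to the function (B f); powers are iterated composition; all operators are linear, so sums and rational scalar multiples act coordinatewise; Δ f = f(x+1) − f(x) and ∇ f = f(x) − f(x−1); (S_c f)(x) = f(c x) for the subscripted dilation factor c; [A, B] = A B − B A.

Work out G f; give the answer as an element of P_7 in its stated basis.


the image equals g(x) = -5/8

S_{1/2} f = (5/8)x - 4
∇ S_{1/2} f = 5/8
∇ f = 5/4
S_{1/2} ∇ f = 5/4
[∇, S_{1/2}] f = -5/8


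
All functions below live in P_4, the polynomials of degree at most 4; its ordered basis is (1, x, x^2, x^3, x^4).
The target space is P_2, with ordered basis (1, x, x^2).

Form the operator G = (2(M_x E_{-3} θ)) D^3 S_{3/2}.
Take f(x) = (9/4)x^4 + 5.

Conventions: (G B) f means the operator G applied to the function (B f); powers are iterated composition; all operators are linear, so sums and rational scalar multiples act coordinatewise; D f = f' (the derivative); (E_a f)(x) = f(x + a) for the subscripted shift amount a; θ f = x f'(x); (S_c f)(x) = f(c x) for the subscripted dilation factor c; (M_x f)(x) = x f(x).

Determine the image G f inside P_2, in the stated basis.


g(x) = (2187/4)x^2 - (6561/4)x

S_{3/2} f = (729/64)x^4 + 5
D S_{3/2} f = (729/16)x^3
D D S_{3/2} f = (2187/16)x^2
D D D S_{3/2} f = (2187/8)x
θ D^3 S_{3/2} f = (2187/8)x
E_{-3} θ D^3 S_{3/2} f = (2187/8)x - 6561/8
M_x E_{-3} θ D^3 S_{3/2} f = (2187/8)x^2 - (6561/8)x
(2(M_x E_{-3} θ)) D^3 S_{3/2} f = (2187/4)x^2 - (6561/4)x


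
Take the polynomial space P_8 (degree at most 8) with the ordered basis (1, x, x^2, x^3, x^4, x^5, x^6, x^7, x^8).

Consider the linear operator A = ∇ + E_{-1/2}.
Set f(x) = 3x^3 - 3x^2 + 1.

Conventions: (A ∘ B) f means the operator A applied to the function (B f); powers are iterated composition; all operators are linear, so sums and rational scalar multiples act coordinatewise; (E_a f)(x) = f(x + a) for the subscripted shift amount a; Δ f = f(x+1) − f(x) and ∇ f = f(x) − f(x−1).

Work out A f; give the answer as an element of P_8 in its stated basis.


the image equals g(x) = 3x^3 + (3/2)x^2 - (39/4)x + 47/8

∇ f = 9x^2 - 15x + 6
E_{-1/2} f = 3x^3 - (15/2)x^2 + (21/4)x - 1/8
(∇ + E_{-1/2}) f = 3x^3 + (3/2)x^2 - (39/4)x + 47/8


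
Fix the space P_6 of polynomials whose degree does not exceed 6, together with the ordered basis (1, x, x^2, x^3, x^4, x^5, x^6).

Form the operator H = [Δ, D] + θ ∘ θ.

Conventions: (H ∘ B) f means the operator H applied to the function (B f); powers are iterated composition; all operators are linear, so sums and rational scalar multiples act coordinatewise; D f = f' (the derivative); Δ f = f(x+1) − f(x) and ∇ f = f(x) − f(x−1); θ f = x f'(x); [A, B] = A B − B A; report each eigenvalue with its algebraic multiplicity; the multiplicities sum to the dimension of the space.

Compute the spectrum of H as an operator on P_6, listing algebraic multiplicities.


λ = 0 (multiplicity 1), λ = 1 (multiplicity 1), λ = 4 (multiplicity 1), λ = 9 (multiplicity 1), λ = 16 (multiplicity 1), λ = 25 (multiplicity 1), λ = 36 (multiplicity 1)

image of 1: 0
image of x: x
image of x^2: 4x^2
image of x^3: 9x^3
image of x^4: 16x^4
image of x^5: 25x^5
image of x^6: 36x^6
the matrix is upper triangular; its diagonal is (0, 1, 4, 9, 16, 25, 36)
for a triangular matrix the eigenvalues are the diagonal entries, with algebraic multiplicity their repetition count


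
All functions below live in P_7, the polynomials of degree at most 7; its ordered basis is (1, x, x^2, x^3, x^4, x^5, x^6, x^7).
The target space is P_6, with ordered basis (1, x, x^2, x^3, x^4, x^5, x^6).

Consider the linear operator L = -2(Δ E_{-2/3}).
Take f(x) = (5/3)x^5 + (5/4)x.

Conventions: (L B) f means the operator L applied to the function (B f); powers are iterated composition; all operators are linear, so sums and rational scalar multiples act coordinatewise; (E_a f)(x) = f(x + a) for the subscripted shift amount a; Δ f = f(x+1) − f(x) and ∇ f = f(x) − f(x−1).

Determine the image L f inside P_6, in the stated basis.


E_{-2/3} f = (5/3)x^5 - (50/9)x^4 + (200/27)x^3 - (400/81)x^2 + (2815/972)x - 1535/1458
Δ E_{-2/3} f = (25/3)x^4 - (50/9)x^3 + (50/9)x^2 - (125/81)x + 1435/972
(-2(Δ E_{-2/3})) f = -(50/3)x^4 + (100/9)x^3 - (100/9)x^2 + (250/81)x - 1435/486

the result is g(x) = -(50/3)x^4 + (100/9)x^3 - (100/9)x^2 + (250/81)x - 1435/486


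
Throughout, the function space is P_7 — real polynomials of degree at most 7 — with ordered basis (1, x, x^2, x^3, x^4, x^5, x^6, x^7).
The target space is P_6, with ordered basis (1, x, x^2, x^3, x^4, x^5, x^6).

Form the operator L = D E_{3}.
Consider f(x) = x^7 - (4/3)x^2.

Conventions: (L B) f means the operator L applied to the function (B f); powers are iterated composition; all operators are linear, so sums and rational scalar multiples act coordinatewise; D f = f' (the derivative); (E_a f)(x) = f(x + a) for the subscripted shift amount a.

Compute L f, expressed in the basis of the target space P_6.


g(x) = 7x^6 + 126x^5 + 945x^4 + 3780x^3 + 8505x^2 + (30610/3)x + 5095

E_{3} f = x^7 + 21x^6 + 189x^5 + 945x^4 + 2835x^3 + (15305/3)x^2 + 5095x + 2175
D E_{3} f = 7x^6 + 126x^5 + 945x^4 + 3780x^3 + 8505x^2 + (30610/3)x + 5095


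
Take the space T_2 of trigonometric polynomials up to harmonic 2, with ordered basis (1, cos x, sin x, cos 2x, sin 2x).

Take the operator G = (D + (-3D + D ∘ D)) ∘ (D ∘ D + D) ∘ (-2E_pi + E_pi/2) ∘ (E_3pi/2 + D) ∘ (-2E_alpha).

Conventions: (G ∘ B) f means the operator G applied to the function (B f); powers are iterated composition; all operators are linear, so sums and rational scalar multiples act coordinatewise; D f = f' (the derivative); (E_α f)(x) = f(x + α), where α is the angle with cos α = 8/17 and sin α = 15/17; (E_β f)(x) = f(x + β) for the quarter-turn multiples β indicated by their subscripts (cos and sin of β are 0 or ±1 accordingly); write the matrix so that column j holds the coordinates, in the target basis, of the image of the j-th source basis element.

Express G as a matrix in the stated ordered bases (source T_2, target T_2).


image of 1: 0
image of cos x: 0
image of sin x: 0
image of cos 2x: -(18960/289)cos 2x + (96240/289)sin 2x
image of sin 2x: -(96240/289)cos 2x - (18960/289)sin 2x
each image's coordinates form column j of the matrix

the matrix is [[0, 0, 0, 0, 0]; [0, 0, 0, 0, 0]; [0, 0, 0, 0, 0]; [0, 0, 0, -18960/289, -96240/289]; [0, 0, 0, 96240/289, -18960/289]] (rows listed top to bottom)


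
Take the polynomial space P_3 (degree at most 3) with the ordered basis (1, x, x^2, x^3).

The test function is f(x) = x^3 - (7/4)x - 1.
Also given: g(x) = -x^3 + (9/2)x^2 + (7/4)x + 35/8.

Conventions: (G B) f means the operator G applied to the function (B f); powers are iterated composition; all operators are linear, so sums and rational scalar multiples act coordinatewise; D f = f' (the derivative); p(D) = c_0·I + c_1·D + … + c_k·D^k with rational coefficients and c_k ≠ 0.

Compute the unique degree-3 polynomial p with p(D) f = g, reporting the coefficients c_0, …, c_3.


D^0 f = x^3 - (7/4)x - 1
D^1 f = 3x^2 - 7/4
D^2 f = 6x
D^3 f = 6
matching coefficients of g against c_0 f + c_1 Df + … from the top degree down determines the c_i
solution: c_0 = -1, c_1 = 3/2, c_2 = 0, c_3 = 1

p(D) = -I + (3/2)·D + D^3, i.e. c_0 = -1, c_1 = 3/2, c_2 = 0, c_3 = 1


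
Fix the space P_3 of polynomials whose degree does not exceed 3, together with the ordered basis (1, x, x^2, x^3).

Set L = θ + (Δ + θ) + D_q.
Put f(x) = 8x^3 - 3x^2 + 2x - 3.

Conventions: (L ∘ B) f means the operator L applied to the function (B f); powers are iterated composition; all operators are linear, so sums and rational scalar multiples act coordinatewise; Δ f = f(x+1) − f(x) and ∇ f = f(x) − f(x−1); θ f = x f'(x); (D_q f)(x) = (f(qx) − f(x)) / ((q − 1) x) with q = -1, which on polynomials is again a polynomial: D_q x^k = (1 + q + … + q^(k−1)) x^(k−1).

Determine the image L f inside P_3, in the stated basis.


the image equals g(x) = 48x^3 + 20x^2 + 22x + 9

θ f = 24x^3 - 6x^2 + 2x
Δ f = 24x^2 + 18x + 7
θ f = 24x^3 - 6x^2 + 2x
(Δ + θ) f = 24x^3 + 18x^2 + 20x + 7
D_q f = 8x^2 + 2
(θ + (Δ + θ) + D_q) f = 48x^3 + 20x^2 + 22x + 9


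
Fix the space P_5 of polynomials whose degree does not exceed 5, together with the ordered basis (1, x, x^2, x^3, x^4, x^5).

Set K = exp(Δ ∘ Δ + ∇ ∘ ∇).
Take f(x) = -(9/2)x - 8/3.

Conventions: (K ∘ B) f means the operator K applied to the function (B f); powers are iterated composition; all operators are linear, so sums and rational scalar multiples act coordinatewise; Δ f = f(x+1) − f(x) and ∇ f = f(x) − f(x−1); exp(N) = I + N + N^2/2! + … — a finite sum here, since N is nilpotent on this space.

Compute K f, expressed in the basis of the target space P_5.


the result is g(x) = -(9/2)x - 8/3

the series for exp(Δ ∘ Δ + ∇ ∘ ∇) f terminates at order 0
exp(Δ ∘ Δ + ∇ ∘ ∇) f = -(9/2)x - 8/3


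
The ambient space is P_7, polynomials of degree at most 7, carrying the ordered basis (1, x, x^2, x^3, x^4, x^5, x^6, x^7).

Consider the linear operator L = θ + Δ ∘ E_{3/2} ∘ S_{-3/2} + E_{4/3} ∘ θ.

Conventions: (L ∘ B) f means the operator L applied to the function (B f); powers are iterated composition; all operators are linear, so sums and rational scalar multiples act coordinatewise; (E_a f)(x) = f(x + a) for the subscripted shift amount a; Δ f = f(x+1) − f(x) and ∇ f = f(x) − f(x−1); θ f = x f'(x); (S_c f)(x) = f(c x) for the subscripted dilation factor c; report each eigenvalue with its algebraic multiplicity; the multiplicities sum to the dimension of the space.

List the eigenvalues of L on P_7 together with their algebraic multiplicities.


image of 1: 0
image of x: 2x - 1/6
image of x^2: 4x^2 + (59/6)x + 113/9
image of x^3: 6x^3 + (15/8)x^2 - (49/2)x - 9859/288
image of x^4: 8x^4 + (499/12)x^3 + (985/6)x^2 + (123547/432)x + 119729/648
image of x^5: 10x^5 - (445/96)x^4 - (7735/36)x^3 - (1402645/1728)x^2 - (1570655/1296)x - 82468169/124416
image of x^6: 12x^6 + (3723/32)x^5 + (13495/16)x^4 + (1771285/576)x^3 + (1754975/288)x^2 + (87186761/13824)x + 167021009/62208
image of x^7: 14x^7 - (20839/384)x^6 - (112693/96)x^5 - (93240875/13824)x^4 - (101388385/5184)x^3 - (5257884919/165888)x^2 - (10287442543/373248)x - 180665025865/17915904
the matrix is upper triangular; its diagonal is (0, 2, 4, 6, 8, 10, 12, 14)
for a triangular matrix the eigenvalues are the diagonal entries, with algebraic multiplicity their repetition count

λ = 0 (multiplicity 1), λ = 2 (multiplicity 1), λ = 4 (multiplicity 1), λ = 6 (multiplicity 1), λ = 8 (multiplicity 1), λ = 10 (multiplicity 1), λ = 12 (multiplicity 1), λ = 14 (multiplicity 1)
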